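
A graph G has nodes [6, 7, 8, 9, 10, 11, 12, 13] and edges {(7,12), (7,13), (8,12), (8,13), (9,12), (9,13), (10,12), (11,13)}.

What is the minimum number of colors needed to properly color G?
Clique number ω(G) = 2 (lower bound: χ ≥ ω).
The graph is bipartite (no odd cycle), so 2 colors suffice: χ(G) = 2.
A valid 2-coloring: color 1: [6, 12, 13]; color 2: [7, 8, 9, 10, 11].

χ(G) = 2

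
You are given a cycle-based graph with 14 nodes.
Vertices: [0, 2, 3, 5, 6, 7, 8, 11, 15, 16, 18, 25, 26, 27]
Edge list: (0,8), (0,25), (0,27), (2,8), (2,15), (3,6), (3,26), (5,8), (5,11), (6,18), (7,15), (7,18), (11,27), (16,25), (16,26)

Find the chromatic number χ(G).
χ(G) = 3

Clique number ω(G) = 2 (lower bound: χ ≥ ω).
Odd cycle [25, 16, 26, 3, 6, 18, 7, 15, 2, 8, 0] needs 3 colors (χ ≥ 3).
The coloring below uses 3 colors, so χ(G) = 3.
A valid 3-coloring: color 1: [0, 3, 5, 15, 16, 18]; color 2: [6, 7, 8, 11, 25, 26]; color 3: [2, 27].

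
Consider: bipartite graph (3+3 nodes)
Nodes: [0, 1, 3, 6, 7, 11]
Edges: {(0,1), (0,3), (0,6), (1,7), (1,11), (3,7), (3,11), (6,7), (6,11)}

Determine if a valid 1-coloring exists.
Edge (0,1) forces its endpoints to differ, so 1 color is not enough.

No, G is not 1-colorable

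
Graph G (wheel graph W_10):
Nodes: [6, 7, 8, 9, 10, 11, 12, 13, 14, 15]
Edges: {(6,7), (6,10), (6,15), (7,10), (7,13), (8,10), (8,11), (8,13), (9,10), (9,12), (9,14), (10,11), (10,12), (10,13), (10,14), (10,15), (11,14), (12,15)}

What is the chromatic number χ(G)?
χ(G) = 4

Clique number ω(G) = 3 (lower bound: χ ≥ ω).
Odd cycle [8, 11, 14, 9, 12, 15, 6, 7, 13] needs 3 colors (χ ≥ 3).
Vertex 10 is adjacent to every vertex of [6, 7, 8, 9, 11, 12, 13, 14, 15], which already need 3 colors among themselves, so 10 needs a new color (χ ≥ 4).
The coloring below uses 4 colors, so χ(G) = 4.
A valid 4-coloring: color 1: [10]; color 2: [7, 8, 12, 14]; color 3: [9, 11, 13, 15]; color 4: [6].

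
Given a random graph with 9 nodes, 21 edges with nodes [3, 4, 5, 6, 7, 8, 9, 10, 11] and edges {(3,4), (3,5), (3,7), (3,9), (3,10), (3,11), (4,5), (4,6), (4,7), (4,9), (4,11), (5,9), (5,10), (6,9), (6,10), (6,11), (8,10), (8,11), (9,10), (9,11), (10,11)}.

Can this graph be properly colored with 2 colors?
No, G is not 2-colorable

The clique on vertices [3, 9, 10, 11] has size 4 > 2, so it alone needs 4 colors.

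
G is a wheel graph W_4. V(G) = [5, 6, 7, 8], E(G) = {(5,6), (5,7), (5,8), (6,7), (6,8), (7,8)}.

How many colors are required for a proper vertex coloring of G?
χ(G) = 4

Clique number ω(G) = 4 (lower bound: χ ≥ ω).
The clique on [5, 6, 7, 8] has size 4, forcing χ ≥ 4, and the coloring below uses 4 colors, so χ(G) = 4.
A valid 4-coloring: color 1: [8]; color 2: [6]; color 3: [5]; color 4: [7].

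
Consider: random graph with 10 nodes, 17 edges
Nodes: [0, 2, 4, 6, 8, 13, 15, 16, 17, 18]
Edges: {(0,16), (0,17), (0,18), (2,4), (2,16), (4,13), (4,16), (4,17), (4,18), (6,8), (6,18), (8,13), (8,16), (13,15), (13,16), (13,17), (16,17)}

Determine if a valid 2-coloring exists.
No, G is not 2-colorable

The clique on vertices [4, 13, 16, 17] has size 4 > 2, so it alone needs 4 colors.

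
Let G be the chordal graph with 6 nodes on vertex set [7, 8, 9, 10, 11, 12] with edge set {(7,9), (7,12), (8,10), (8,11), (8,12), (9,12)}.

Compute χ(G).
χ(G) = 3

Clique number ω(G) = 3 (lower bound: χ ≥ ω).
The clique on [7, 9, 12] has size 3, forcing χ ≥ 3, and the coloring below uses 3 colors, so χ(G) = 3.
A valid 3-coloring: color 1: [10, 11, 12]; color 2: [8, 9]; color 3: [7].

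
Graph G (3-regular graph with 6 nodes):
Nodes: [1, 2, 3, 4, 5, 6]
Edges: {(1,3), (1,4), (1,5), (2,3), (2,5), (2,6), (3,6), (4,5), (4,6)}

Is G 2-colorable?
The clique on vertices [1, 4, 5] has size 3 > 2, so it alone needs 3 colors.

No, G is not 2-colorable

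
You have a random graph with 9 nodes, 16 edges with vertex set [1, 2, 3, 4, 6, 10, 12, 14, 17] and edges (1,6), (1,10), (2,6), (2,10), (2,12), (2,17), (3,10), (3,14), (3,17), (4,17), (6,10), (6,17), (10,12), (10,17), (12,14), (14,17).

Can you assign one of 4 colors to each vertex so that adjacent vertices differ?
Yes, G is 4-colorable

A valid 4-coloring: color 1: [4, 10, 14]; color 2: [1, 12, 17]; color 3: [3, 6]; color 4: [2].
(χ(G) = 4 ≤ 4.)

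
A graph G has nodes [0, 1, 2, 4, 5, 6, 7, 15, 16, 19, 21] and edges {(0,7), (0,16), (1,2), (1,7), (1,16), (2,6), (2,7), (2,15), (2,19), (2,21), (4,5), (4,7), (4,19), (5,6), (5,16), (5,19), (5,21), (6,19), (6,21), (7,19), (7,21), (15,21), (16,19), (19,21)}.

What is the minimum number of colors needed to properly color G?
Clique number ω(G) = 4 (lower bound: χ ≥ ω).
The clique on [2, 6, 19, 21] has size 4, forcing χ ≥ 4, and the coloring below uses 4 colors, so χ(G) = 4.
A valid 4-coloring: color 1: [0, 1, 15, 19]; color 2: [2, 5]; color 3: [4, 16, 21]; color 4: [6, 7].

χ(G) = 4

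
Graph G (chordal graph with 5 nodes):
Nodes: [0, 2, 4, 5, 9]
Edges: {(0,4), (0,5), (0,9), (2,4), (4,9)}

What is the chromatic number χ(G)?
χ(G) = 3

Clique number ω(G) = 3 (lower bound: χ ≥ ω).
The clique on [0, 4, 9] has size 3, forcing χ ≥ 3, and the coloring below uses 3 colors, so χ(G) = 3.
A valid 3-coloring: color 1: [0, 2]; color 2: [4, 5]; color 3: [9].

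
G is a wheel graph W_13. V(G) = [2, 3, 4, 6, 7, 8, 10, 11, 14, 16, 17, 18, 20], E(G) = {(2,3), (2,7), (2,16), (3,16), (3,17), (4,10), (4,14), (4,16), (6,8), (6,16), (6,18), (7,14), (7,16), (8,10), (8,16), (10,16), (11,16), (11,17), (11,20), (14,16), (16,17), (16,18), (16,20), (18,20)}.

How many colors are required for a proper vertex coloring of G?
Clique number ω(G) = 3 (lower bound: χ ≥ ω).
The clique on [2, 3, 16] has size 3, forcing χ ≥ 3, and the coloring below uses 3 colors, so χ(G) = 3.
A valid 3-coloring: color 1: [16]; color 2: [3, 4, 7, 8, 11, 18]; color 3: [2, 6, 10, 14, 17, 20].

χ(G) = 3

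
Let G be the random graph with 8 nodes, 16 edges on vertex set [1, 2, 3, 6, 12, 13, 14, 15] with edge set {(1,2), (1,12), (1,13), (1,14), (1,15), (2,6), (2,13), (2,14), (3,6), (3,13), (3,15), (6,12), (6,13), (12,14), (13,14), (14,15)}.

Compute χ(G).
χ(G) = 4

Clique number ω(G) = 4 (lower bound: χ ≥ ω).
The clique on [1, 2, 13, 14] has size 4, forcing χ ≥ 4, and the coloring below uses 4 colors, so χ(G) = 4.
A valid 4-coloring: color 1: [6, 14]; color 2: [1, 3]; color 3: [12, 13, 15]; color 4: [2].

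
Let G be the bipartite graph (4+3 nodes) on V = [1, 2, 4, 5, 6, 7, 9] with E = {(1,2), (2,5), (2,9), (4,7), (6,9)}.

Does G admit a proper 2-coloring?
Yes, G is 2-colorable

A valid 2-coloring: color 1: [2, 4, 6]; color 2: [1, 5, 7, 9].
(χ(G) = 2 ≤ 2.)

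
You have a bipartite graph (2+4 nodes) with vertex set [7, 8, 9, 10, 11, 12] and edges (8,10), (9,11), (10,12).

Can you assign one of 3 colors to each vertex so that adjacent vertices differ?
A valid 3-coloring: color 1: [7, 10, 11]; color 2: [8, 9, 12].
(χ(G) = 2 ≤ 3.)

Yes, G is 3-colorable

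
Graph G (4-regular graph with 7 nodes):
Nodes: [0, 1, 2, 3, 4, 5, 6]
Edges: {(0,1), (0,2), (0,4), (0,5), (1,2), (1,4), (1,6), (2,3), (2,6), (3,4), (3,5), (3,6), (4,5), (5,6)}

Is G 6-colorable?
Yes, G is 6-colorable

A valid 6-coloring: color 1: [4, 6]; color 2: [1, 3]; color 3: [2, 5]; color 4: [0].
(χ(G) = 4 ≤ 6.)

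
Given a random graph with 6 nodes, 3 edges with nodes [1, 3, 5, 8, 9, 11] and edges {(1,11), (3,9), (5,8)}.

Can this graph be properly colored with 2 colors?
Yes, G is 2-colorable

A valid 2-coloring: color 1: [8, 9, 11]; color 2: [1, 3, 5].
(χ(G) = 2 ≤ 2.)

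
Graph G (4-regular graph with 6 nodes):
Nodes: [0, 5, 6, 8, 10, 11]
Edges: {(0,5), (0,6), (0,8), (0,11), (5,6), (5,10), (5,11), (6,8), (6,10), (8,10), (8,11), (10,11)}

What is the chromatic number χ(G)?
χ(G) = 3

Clique number ω(G) = 3 (lower bound: χ ≥ ω).
The clique on [0, 8, 11] has size 3, forcing χ ≥ 3, and the coloring below uses 3 colors, so χ(G) = 3.
A valid 3-coloring: color 1: [6, 11]; color 2: [5, 8]; color 3: [0, 10].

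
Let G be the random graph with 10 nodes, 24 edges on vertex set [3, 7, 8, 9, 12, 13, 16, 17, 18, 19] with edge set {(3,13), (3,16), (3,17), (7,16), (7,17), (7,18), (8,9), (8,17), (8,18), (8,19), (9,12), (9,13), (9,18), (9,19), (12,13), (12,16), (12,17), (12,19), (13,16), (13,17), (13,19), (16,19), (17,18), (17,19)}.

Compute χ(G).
Clique number ω(G) = 4 (lower bound: χ ≥ ω).
The clique on [12, 13, 16, 19] has size 4, forcing χ ≥ 4, and the coloring below uses 4 colors, so χ(G) = 4.
A valid 4-coloring: color 1: [9, 16, 17]; color 2: [3, 18, 19]; color 3: [7, 8, 13]; color 4: [12].

χ(G) = 4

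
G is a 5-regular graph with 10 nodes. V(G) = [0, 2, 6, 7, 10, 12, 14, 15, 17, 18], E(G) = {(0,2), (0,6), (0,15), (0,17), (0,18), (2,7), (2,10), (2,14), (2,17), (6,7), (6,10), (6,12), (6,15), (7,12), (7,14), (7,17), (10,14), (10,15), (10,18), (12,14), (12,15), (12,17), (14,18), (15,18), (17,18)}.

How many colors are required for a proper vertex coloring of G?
χ(G) = 4

Clique number ω(G) = 3 (lower bound: χ ≥ ω).
Suppose a proper 3-coloring c exists. The clique [0, 2, 17] takes 3 distinct colors; by symmetry let c(0) = 1, c(2) = 2, c(17) = 3.
- Vertex 7: neighbors [2, 17] already have colors [2, 3] ⇒ c(7) = 1.
- Vertex 12: neighbors [7, 17] already have colors [1, 3] ⇒ c(12) = 2.
- Vertex 15: neighbors [0, 12] already have colors [1, 2] ⇒ c(15) = 3.
- Vertex 6: neighbors [0, 12, 15] already have colors [1, 2, 3] — all 3 colors blocked. Contradiction.
The forced assignments end in a contradiction, so G has no proper 3-coloring (χ ≥ 4).
The coloring below uses 4 colors, so χ(G) = 4.
A valid 4-coloring: color 1: [7, 15]; color 2: [6, 14, 17]; color 3: [2, 12, 18]; color 4: [0, 10].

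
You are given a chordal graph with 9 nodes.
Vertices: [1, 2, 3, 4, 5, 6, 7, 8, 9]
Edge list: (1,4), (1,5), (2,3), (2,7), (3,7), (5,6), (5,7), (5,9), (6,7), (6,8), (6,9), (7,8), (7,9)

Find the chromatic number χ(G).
χ(G) = 4

Clique number ω(G) = 4 (lower bound: χ ≥ ω).
The clique on [5, 6, 7, 9] has size 4, forcing χ ≥ 4, and the coloring below uses 4 colors, so χ(G) = 4.
A valid 4-coloring: color 1: [1, 7]; color 2: [3, 4, 5, 8]; color 3: [2, 6]; color 4: [9].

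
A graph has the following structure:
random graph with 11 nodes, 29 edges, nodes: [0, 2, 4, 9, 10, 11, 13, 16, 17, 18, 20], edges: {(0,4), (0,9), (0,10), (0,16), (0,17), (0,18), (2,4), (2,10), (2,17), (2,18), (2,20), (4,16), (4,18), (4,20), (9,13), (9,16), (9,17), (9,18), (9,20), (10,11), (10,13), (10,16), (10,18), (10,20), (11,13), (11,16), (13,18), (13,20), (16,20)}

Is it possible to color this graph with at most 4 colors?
A valid 4-coloring: color 1: [4, 9, 10]; color 2: [11, 17, 18, 20]; color 3: [2, 13, 16]; color 4: [0].
(χ(G) = 4 ≤ 4.)

Yes, G is 4-colorable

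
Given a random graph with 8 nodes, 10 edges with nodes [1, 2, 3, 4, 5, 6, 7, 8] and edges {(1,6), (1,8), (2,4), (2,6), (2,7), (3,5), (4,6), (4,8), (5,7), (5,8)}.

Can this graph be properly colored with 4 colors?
A valid 4-coloring: color 1: [3, 6, 7, 8]; color 2: [1, 4, 5]; color 3: [2].
(χ(G) = 3 ≤ 4.)

Yes, G is 4-colorable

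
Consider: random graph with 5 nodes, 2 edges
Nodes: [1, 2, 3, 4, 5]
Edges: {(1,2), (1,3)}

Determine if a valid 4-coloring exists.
Yes, G is 4-colorable

A valid 4-coloring: color 1: [1, 4, 5]; color 2: [2, 3].
(χ(G) = 2 ≤ 4.)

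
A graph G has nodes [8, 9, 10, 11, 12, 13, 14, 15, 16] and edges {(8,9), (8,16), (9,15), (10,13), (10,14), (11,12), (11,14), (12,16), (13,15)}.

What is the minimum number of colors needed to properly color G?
χ(G) = 3

Clique number ω(G) = 2 (lower bound: χ ≥ ω).
Odd cycle [13, 15, 9, 8, 16, 12, 11, 14, 10] needs 3 colors (χ ≥ 3).
The coloring below uses 3 colors, so χ(G) = 3.
A valid 3-coloring: color 1: [9, 13, 14, 16]; color 2: [8, 10, 12, 15]; color 3: [11].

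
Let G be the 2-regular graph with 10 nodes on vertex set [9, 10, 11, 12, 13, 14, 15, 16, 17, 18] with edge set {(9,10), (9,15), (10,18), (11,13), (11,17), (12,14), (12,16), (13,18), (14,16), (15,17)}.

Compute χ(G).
χ(G) = 3

Clique number ω(G) = 3 (lower bound: χ ≥ ω).
The clique on [12, 14, 16] has size 3, forcing χ ≥ 3, and the coloring below uses 3 colors, so χ(G) = 3.
A valid 3-coloring: color 1: [11, 15, 16, 18]; color 2: [9, 13, 14, 17]; color 3: [10, 12].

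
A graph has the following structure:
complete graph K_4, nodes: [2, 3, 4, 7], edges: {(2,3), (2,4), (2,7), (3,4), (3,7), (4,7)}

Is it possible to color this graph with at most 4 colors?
Yes, G is 4-colorable

A valid 4-coloring: color 1: [2]; color 2: [3]; color 3: [4]; color 4: [7].
(χ(G) = 4 ≤ 4.)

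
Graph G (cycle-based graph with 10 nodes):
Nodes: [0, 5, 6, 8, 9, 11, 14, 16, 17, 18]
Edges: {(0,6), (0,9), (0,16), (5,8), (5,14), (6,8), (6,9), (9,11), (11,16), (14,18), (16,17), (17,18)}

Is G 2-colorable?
The clique on vertices [0, 6, 9] has size 3 > 2, so it alone needs 3 colors.

No, G is not 2-colorable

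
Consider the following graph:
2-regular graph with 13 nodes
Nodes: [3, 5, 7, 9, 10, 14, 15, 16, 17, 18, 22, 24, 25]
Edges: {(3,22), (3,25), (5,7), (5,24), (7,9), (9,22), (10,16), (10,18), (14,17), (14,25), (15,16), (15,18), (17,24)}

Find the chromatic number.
Clique number ω(G) = 2 (lower bound: χ ≥ ω).
Odd cycle [25, 3, 22, 9, 7, 5, 24, 17, 14] needs 3 colors (χ ≥ 3).
The coloring below uses 3 colors, so χ(G) = 3.
A valid 3-coloring: color 1: [5, 10, 15, 17, 22, 25]; color 2: [3, 9, 14, 16, 18, 24]; color 3: [7].

χ(G) = 3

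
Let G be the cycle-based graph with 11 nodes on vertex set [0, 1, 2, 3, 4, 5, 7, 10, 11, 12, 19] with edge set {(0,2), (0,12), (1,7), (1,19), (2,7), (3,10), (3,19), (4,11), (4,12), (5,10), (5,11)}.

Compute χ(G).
Clique number ω(G) = 2 (lower bound: χ ≥ ω).
Odd cycle [10, 3, 19, 1, 7, 2, 0, 12, 4, 11, 5] needs 3 colors (χ ≥ 3).
The coloring below uses 3 colors, so χ(G) = 3.
A valid 3-coloring: color 1: [0, 7, 10, 11, 19]; color 2: [1, 2, 3, 5, 12]; color 3: [4].

χ(G) = 3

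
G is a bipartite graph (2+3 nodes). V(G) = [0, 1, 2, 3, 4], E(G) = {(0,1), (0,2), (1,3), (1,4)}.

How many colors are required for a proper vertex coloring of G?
Clique number ω(G) = 2 (lower bound: χ ≥ ω).
The graph is bipartite (no odd cycle), so 2 colors suffice: χ(G) = 2.
A valid 2-coloring: color 1: [1, 2]; color 2: [0, 3, 4].

χ(G) = 2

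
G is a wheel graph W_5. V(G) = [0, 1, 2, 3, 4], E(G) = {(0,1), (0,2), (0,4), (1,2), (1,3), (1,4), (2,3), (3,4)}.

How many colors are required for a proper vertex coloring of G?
χ(G) = 3

Clique number ω(G) = 3 (lower bound: χ ≥ ω).
The clique on [0, 1, 2] has size 3, forcing χ ≥ 3, and the coloring below uses 3 colors, so χ(G) = 3.
A valid 3-coloring: color 1: [1]; color 2: [0, 3]; color 3: [2, 4].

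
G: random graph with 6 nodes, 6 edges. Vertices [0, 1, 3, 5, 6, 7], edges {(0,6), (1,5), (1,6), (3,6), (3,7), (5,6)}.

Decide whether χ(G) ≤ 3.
Yes, G is 3-colorable

A valid 3-coloring: color 1: [6, 7]; color 2: [0, 1, 3]; color 3: [5].
(χ(G) = 3 ≤ 3.)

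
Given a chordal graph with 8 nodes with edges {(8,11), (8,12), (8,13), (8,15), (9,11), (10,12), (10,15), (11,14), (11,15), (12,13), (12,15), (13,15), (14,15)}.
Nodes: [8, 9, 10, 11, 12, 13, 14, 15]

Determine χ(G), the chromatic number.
Clique number ω(G) = 4 (lower bound: χ ≥ ω).
The clique on [8, 12, 13, 15] has size 4, forcing χ ≥ 4, and the coloring below uses 4 colors, so χ(G) = 4.
A valid 4-coloring: color 1: [9, 15]; color 2: [8, 10, 14]; color 3: [11, 12]; color 4: [13].

χ(G) = 4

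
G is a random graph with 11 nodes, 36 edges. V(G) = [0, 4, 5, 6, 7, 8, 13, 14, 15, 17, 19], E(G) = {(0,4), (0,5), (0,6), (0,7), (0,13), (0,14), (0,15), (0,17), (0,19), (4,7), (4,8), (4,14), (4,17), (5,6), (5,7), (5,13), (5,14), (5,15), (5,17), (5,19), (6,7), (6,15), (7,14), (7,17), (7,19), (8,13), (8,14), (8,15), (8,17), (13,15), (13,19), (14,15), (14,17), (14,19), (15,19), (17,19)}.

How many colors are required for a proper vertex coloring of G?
χ(G) = 6

Clique number ω(G) = 6 (lower bound: χ ≥ ω).
The clique on [0, 5, 7, 14, 17, 19] has size 6, forcing χ ≥ 6, and the coloring below uses 6 colors, so χ(G) = 6.
A valid 6-coloring: color 1: [0, 8]; color 2: [4, 5]; color 3: [6, 13, 14]; color 4: [7, 15]; color 5: [17]; color 6: [19].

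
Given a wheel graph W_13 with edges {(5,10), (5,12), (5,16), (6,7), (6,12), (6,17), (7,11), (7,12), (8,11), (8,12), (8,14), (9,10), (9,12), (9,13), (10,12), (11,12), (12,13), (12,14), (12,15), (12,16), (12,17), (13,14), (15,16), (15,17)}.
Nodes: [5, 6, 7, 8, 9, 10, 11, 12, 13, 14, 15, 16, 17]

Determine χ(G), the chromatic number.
χ(G) = 3

Clique number ω(G) = 3 (lower bound: χ ≥ ω).
The clique on [5, 12, 16] has size 3, forcing χ ≥ 3, and the coloring below uses 3 colors, so χ(G) = 3.
A valid 3-coloring: color 1: [12]; color 2: [5, 6, 9, 11, 14, 15]; color 3: [7, 8, 10, 13, 16, 17].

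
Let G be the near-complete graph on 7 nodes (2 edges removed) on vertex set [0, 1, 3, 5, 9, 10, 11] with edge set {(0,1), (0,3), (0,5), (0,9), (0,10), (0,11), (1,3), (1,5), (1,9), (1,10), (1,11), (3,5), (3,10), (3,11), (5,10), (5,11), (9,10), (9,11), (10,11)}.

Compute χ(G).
Clique number ω(G) = 6 (lower bound: χ ≥ ω).
The clique on [0, 1, 3, 5, 10, 11] has size 6, forcing χ ≥ 6, and the coloring below uses 6 colors, so χ(G) = 6.
A valid 6-coloring: color 1: [1]; color 2: [0]; color 3: [10]; color 4: [11]; color 5: [5, 9]; color 6: [3].

χ(G) = 6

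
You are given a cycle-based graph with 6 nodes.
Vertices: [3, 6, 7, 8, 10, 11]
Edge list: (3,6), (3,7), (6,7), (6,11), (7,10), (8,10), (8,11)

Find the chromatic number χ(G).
Clique number ω(G) = 3 (lower bound: χ ≥ ω).
The clique on [3, 6, 7] has size 3, forcing χ ≥ 3, and the coloring below uses 3 colors, so χ(G) = 3.
A valid 3-coloring: color 1: [7, 11]; color 2: [6, 8]; color 3: [3, 10].

χ(G) = 3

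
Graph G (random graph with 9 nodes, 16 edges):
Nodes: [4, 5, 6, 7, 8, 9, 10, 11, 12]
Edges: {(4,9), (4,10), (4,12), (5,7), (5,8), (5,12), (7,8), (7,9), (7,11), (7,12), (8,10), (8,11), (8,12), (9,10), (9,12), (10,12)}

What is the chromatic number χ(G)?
Clique number ω(G) = 4 (lower bound: χ ≥ ω).
The clique on [4, 9, 10, 12] has size 4, forcing χ ≥ 4, and the coloring below uses 4 colors, so χ(G) = 4.
A valid 4-coloring: color 1: [6, 11, 12]; color 2: [4, 8]; color 3: [7, 10]; color 4: [5, 9].

χ(G) = 4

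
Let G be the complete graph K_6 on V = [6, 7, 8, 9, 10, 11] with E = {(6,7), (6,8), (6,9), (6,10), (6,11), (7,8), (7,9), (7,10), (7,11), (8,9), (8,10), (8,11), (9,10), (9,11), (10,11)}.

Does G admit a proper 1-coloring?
No, G is not 1-colorable

The clique on vertices [6, 7, 8, 9, 10, 11] has size 6 > 1, so it alone needs 6 colors.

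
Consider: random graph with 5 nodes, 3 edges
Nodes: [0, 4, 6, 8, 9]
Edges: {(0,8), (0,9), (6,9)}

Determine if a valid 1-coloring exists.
No, G is not 1-colorable

Edge (0,8) forces its endpoints to differ, so 1 color is not enough.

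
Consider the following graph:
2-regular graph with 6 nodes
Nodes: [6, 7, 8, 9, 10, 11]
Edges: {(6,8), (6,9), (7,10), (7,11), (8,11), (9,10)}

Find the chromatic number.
χ(G) = 2

Clique number ω(G) = 2 (lower bound: χ ≥ ω).
The graph is bipartite (no odd cycle), so 2 colors suffice: χ(G) = 2.
A valid 2-coloring: color 1: [6, 10, 11]; color 2: [7, 8, 9].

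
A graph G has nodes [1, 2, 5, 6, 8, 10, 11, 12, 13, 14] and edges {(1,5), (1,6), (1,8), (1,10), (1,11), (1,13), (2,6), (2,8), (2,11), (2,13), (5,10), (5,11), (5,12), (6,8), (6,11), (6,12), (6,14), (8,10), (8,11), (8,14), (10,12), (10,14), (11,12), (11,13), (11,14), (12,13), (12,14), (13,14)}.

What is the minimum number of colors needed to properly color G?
χ(G) = 4

Clique number ω(G) = 4 (lower bound: χ ≥ ω).
The clique on [11, 12, 13, 14] has size 4, forcing χ ≥ 4, and the coloring below uses 4 colors, so χ(G) = 4.
A valid 4-coloring: color 1: [10, 11]; color 2: [1, 2, 14]; color 3: [8, 12]; color 4: [5, 6, 13].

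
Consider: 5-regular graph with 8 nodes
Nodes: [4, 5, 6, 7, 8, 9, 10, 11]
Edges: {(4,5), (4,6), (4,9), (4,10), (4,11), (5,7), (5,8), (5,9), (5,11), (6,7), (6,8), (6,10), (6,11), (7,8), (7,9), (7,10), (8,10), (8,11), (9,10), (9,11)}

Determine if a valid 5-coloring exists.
Yes, G is 5-colorable

A valid 5-coloring: color 1: [5, 6]; color 2: [10, 11]; color 3: [8, 9]; color 4: [4, 7].
(χ(G) = 4 ≤ 5.)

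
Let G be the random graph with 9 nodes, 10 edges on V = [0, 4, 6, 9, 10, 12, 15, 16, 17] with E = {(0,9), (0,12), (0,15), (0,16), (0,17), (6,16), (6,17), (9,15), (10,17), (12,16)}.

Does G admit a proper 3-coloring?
A valid 3-coloring: color 1: [0, 4, 6, 10]; color 2: [15, 16, 17]; color 3: [9, 12].
(χ(G) = 3 ≤ 3.)

Yes, G is 3-colorable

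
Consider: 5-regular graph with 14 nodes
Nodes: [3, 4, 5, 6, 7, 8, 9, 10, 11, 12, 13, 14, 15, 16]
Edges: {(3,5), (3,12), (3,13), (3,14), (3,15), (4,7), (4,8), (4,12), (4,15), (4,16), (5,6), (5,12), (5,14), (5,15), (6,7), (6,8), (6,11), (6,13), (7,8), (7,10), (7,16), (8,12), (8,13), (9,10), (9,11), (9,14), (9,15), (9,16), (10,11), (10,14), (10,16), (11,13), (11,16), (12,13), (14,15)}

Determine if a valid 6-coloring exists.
A valid 6-coloring: color 1: [4, 5, 10, 13]; color 2: [7, 11, 12, 14]; color 3: [3, 8, 9]; color 4: [6, 15, 16].
(χ(G) = 4 ≤ 6.)

Yes, G is 6-colorable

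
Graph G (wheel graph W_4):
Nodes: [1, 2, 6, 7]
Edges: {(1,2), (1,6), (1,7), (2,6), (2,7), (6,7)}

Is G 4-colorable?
A valid 4-coloring: color 1: [7]; color 2: [1]; color 3: [2]; color 4: [6].
(χ(G) = 4 ≤ 4.)

Yes, G is 4-colorable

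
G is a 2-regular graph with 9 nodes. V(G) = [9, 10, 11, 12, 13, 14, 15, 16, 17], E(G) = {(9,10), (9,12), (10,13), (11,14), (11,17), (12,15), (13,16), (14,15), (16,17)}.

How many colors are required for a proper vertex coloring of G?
χ(G) = 3

Clique number ω(G) = 2 (lower bound: χ ≥ ω).
Odd cycle [17, 16, 13, 10, 9, 12, 15, 14, 11] needs 3 colors (χ ≥ 3).
The coloring below uses 3 colors, so χ(G) = 3.
A valid 3-coloring: color 1: [12, 13, 14, 17]; color 2: [10, 11, 15, 16]; color 3: [9].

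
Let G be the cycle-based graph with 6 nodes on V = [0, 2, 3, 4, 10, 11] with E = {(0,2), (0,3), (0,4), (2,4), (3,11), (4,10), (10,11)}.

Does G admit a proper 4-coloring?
Yes, G is 4-colorable

A valid 4-coloring: color 1: [0, 11]; color 2: [3, 4]; color 3: [2, 10].
(χ(G) = 3 ≤ 4.)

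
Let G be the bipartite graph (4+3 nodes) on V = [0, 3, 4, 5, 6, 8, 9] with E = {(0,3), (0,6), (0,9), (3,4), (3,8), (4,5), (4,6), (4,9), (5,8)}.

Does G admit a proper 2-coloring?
Yes, G is 2-colorable

A valid 2-coloring: color 1: [0, 4, 8]; color 2: [3, 5, 6, 9].
(χ(G) = 2 ≤ 2.)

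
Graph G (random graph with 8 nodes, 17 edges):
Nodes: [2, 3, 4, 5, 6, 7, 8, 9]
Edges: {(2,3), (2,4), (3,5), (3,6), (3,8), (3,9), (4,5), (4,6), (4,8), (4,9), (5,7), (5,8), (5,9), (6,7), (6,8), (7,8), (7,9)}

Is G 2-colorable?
No, G is not 2-colorable

The clique on vertices [3, 5, 8] has size 3 > 2, so it alone needs 3 colors.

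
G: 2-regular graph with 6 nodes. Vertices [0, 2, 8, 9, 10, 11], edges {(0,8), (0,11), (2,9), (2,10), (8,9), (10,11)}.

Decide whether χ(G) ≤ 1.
No, G is not 1-colorable

Edge (0,8) forces its endpoints to differ, so 1 color is not enough.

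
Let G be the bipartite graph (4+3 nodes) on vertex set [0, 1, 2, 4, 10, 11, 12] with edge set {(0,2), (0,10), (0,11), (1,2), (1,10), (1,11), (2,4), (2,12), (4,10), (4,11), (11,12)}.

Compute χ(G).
Clique number ω(G) = 2 (lower bound: χ ≥ ω).
The graph is bipartite (no odd cycle), so 2 colors suffice: χ(G) = 2.
A valid 2-coloring: color 1: [2, 10, 11]; color 2: [0, 1, 4, 12].

χ(G) = 2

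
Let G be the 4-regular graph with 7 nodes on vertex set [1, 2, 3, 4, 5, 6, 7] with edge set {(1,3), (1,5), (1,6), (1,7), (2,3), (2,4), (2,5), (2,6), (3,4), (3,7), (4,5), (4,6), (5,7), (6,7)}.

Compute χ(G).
Clique number ω(G) = 3 (lower bound: χ ≥ ω).
The clique on [1, 3, 7] has size 3, forcing χ ≥ 3, and the coloring below uses 3 colors, so χ(G) = 3.
A valid 3-coloring: color 1: [2, 7]; color 2: [3, 5, 6]; color 3: [1, 4].

χ(G) = 3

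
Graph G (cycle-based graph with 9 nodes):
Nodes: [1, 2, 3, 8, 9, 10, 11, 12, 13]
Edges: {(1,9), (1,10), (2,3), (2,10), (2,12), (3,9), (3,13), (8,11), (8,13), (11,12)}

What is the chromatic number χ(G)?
Clique number ω(G) = 2 (lower bound: χ ≥ ω).
Odd cycle [10, 2, 3, 9, 1] needs 3 colors (χ ≥ 3).
The coloring below uses 3 colors, so χ(G) = 3.
A valid 3-coloring: color 1: [2, 9, 11, 13]; color 2: [1, 3, 8, 12]; color 3: [10].

χ(G) = 3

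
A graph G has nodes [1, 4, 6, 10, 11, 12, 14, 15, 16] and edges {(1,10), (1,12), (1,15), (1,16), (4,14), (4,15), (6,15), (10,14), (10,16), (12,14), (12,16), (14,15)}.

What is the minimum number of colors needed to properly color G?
χ(G) = 3

Clique number ω(G) = 3 (lower bound: χ ≥ ω).
The clique on [1, 10, 16] has size 3, forcing χ ≥ 3, and the coloring below uses 3 colors, so χ(G) = 3.
A valid 3-coloring: color 1: [1, 6, 11, 14]; color 2: [15, 16]; color 3: [4, 10, 12].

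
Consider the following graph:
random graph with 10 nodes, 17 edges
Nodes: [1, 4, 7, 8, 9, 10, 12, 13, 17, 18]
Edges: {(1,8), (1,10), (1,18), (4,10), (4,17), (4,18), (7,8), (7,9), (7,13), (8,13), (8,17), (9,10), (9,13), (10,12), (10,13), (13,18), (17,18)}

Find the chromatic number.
χ(G) = 3

Clique number ω(G) = 3 (lower bound: χ ≥ ω).
The clique on [7, 8, 13] has size 3, forcing χ ≥ 3, and the coloring below uses 3 colors, so χ(G) = 3.
A valid 3-coloring: color 1: [1, 12, 13, 17]; color 2: [7, 10, 18]; color 3: [4, 8, 9].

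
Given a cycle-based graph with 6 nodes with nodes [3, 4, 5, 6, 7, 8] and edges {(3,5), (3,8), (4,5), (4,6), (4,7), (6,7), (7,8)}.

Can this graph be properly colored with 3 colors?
Yes, G is 3-colorable

A valid 3-coloring: color 1: [3, 7]; color 2: [4, 8]; color 3: [5, 6].
(χ(G) = 3 ≤ 3.)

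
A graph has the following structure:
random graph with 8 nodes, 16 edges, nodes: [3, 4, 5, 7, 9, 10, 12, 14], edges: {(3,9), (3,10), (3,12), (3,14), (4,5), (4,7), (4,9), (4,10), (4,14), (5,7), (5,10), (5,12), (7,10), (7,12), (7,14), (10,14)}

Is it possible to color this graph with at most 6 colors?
Yes, G is 6-colorable

A valid 6-coloring: color 1: [3, 4]; color 2: [9, 10, 12]; color 3: [7]; color 4: [5, 14].
(χ(G) = 4 ≤ 6.)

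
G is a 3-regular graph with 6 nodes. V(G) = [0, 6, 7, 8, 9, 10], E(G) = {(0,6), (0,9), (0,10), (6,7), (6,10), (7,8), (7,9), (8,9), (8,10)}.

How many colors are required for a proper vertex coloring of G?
χ(G) = 3

Clique number ω(G) = 3 (lower bound: χ ≥ ω).
The clique on [0, 6, 10] has size 3, forcing χ ≥ 3, and the coloring below uses 3 colors, so χ(G) = 3.
A valid 3-coloring: color 1: [7, 10]; color 2: [0, 8]; color 3: [6, 9].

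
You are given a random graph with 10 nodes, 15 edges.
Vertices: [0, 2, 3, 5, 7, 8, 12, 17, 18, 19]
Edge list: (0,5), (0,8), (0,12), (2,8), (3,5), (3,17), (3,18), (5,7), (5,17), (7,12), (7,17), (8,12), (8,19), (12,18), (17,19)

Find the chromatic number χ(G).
χ(G) = 3

Clique number ω(G) = 3 (lower bound: χ ≥ ω).
The clique on [3, 5, 17] has size 3, forcing χ ≥ 3, and the coloring below uses 3 colors, so χ(G) = 3.
A valid 3-coloring: color 1: [2, 5, 12, 19]; color 2: [8, 17, 18]; color 3: [0, 3, 7].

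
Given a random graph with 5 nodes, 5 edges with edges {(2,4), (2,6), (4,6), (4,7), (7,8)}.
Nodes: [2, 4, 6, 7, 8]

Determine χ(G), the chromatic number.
χ(G) = 3

Clique number ω(G) = 3 (lower bound: χ ≥ ω).
The clique on [2, 4, 6] has size 3, forcing χ ≥ 3, and the coloring below uses 3 colors, so χ(G) = 3.
A valid 3-coloring: color 1: [4, 8]; color 2: [2, 7]; color 3: [6].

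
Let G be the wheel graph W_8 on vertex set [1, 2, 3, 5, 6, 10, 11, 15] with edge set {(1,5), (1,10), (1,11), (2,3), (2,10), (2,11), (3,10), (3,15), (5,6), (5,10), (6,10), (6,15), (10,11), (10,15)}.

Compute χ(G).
Clique number ω(G) = 3 (lower bound: χ ≥ ω).
Odd cycle [15, 3, 2, 11, 1, 5, 6] needs 3 colors (χ ≥ 3).
Vertex 10 is adjacent to every vertex of [1, 2, 3, 5, 6, 11, 15], which already need 3 colors among themselves, so 10 needs a new color (χ ≥ 4).
The coloring below uses 4 colors, so χ(G) = 4.
A valid 4-coloring: color 1: [10]; color 2: [2, 5, 15]; color 3: [3, 6, 11]; color 4: [1].

χ(G) = 4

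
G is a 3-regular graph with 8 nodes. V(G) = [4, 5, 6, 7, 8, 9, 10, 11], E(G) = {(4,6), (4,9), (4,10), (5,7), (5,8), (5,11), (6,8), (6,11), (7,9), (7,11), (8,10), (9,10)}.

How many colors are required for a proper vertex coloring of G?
Clique number ω(G) = 3 (lower bound: χ ≥ ω).
The clique on [4, 9, 10] has size 3, forcing χ ≥ 3, and the coloring below uses 3 colors, so χ(G) = 3.
A valid 3-coloring: color 1: [5, 6, 10]; color 2: [8, 9, 11]; color 3: [4, 7].

χ(G) = 3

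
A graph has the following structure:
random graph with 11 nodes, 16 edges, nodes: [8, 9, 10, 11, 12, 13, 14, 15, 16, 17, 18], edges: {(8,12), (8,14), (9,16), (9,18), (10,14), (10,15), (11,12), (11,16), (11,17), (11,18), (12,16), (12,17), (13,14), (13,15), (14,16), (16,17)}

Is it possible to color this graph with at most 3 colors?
No, G is not 3-colorable

The clique on vertices [11, 12, 16, 17] has size 4 > 3, so it alone needs 4 colors.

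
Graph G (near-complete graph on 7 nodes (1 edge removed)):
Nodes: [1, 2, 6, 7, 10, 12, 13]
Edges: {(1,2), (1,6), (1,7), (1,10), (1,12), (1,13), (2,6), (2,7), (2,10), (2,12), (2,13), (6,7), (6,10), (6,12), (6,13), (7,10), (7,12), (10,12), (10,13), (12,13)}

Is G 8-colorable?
Yes, G is 8-colorable

A valid 8-coloring: color 1: [1]; color 2: [12]; color 3: [6]; color 4: [2]; color 5: [10]; color 6: [7, 13].
(χ(G) = 6 ≤ 8.)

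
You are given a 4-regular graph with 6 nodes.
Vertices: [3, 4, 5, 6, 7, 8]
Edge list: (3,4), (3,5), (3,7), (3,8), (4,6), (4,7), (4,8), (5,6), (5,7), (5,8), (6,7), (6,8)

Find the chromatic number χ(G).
χ(G) = 3

Clique number ω(G) = 3 (lower bound: χ ≥ ω).
The clique on [3, 4, 8] has size 3, forcing χ ≥ 3, and the coloring below uses 3 colors, so χ(G) = 3.
A valid 3-coloring: color 1: [7, 8]; color 2: [4, 5]; color 3: [3, 6].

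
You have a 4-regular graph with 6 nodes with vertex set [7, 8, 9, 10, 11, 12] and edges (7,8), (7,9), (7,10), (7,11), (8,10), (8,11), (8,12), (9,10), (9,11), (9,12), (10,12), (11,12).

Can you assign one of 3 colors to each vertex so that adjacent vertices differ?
A valid 3-coloring: color 1: [10, 11]; color 2: [8, 9]; color 3: [7, 12].
(χ(G) = 3 ≤ 3.)

Yes, G is 3-colorable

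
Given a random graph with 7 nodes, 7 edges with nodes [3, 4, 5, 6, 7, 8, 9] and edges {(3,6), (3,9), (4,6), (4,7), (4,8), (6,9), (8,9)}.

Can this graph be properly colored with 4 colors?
A valid 4-coloring: color 1: [4, 5, 9]; color 2: [6, 7, 8]; color 3: [3].
(χ(G) = 3 ≤ 4.)

Yes, G is 4-colorable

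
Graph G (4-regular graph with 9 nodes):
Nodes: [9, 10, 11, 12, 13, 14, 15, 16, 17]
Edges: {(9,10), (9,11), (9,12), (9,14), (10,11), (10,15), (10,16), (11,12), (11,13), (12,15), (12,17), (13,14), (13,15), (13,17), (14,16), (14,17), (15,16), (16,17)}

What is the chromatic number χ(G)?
Clique number ω(G) = 3 (lower bound: χ ≥ ω).
The clique on [9, 10, 11] has size 3, forcing χ ≥ 3, and the coloring below uses 3 colors, so χ(G) = 3.
A valid 3-coloring: color 1: [11, 15, 17]; color 2: [10, 12, 14]; color 3: [9, 13, 16].

χ(G) = 3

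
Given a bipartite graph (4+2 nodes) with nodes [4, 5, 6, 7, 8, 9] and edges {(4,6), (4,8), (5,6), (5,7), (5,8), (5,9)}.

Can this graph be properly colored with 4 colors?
Yes, G is 4-colorable

A valid 4-coloring: color 1: [4, 5]; color 2: [6, 7, 8, 9].
(χ(G) = 2 ≤ 4.)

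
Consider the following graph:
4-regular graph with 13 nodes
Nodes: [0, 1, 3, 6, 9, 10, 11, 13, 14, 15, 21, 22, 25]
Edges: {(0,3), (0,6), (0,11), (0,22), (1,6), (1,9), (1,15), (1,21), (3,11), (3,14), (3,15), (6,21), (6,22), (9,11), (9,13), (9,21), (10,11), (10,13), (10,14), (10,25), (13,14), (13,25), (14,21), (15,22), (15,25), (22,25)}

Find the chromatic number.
χ(G) = 4

Clique number ω(G) = 3 (lower bound: χ ≥ ω).
Suppose a proper 3-coloring c exists. The clique [0, 3, 11] takes 3 distinct colors; by symmetry let c(0) = 1, c(3) = 2, c(11) = 3.
- Vertex 6: neighbors [0] already have colors [1]; try each remaining color.
- Case c(6) = 2:
  - Vertex 22: neighbors [0, 6] already have colors [1, 2] ⇒ c(22) = 3.
  - Vertex 15: neighbors [3, 22] already have colors [2, 3] ⇒ c(15) = 1.
  - Vertex 1: neighbors [15, 6] already have colors [1, 2] ⇒ c(1) = 3.
  - Vertex 21: neighbors [6, 1] already have colors [2, 3] ⇒ c(21) = 1.
  - Vertex 14: neighbors [21, 3] already have colors [1, 2] ⇒ c(14) = 3.
  - Vertex 25: neighbors [15, 22] already have colors [1, 3] ⇒ c(25) = 2.
  - Vertex 13: neighbors [25, 14] already have colors [2, 3] ⇒ c(13) = 1.
  - Vertex 10: neighbors [13, 25, 11] already have colors [1, 2, 3] — all 3 colors blocked. Contradiction.
- Case c(6) = 3:
  - Vertex 22: neighbors [0, 6] already have colors [1, 3] ⇒ c(22) = 2.
  - Vertex 1: neighbors [6] already have colors [3]; try each remaining color.
  - Case c(1) = 1:
    - Vertex 9: neighbors [1, 11] already have colors [1, 3] ⇒ c(9) = 2.
    - Vertex 21: neighbors [1, 9, 6] already have colors [1, 2, 3] — all 3 colors blocked. Contradiction.
  - Case c(1) = 2:
    - Vertex 9: neighbors [1, 11] already have colors [2, 3] ⇒ c(9) = 1.
    - Vertex 21: neighbors [9, 1, 6] already have colors [1, 2, 3] — all 3 colors blocked. Contradiction.
Every case ends in a contradiction, so G has no proper 3-coloring (χ ≥ 4).
The coloring below uses 4 colors, so χ(G) = 4.
A valid 4-coloring: color 1: [0, 1, 14, 25]; color 2: [3, 13, 21, 22]; color 3: [6, 9, 10, 15]; color 4: [11].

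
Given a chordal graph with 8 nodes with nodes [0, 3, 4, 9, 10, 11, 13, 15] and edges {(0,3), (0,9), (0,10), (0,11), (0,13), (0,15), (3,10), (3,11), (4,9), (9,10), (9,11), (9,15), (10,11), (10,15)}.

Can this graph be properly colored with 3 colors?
No, G is not 3-colorable

The clique on vertices [0, 9, 10, 11] has size 4 > 3, so it alone needs 4 colors.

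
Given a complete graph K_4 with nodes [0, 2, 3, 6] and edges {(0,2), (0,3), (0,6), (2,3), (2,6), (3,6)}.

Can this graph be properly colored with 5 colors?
Yes, G is 5-colorable

A valid 5-coloring: color 1: [3]; color 2: [0]; color 3: [2]; color 4: [6].
(χ(G) = 4 ≤ 5.)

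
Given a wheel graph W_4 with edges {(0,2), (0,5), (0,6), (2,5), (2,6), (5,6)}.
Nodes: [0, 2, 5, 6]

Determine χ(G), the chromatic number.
Clique number ω(G) = 4 (lower bound: χ ≥ ω).
The clique on [0, 2, 5, 6] has size 4, forcing χ ≥ 4, and the coloring below uses 4 colors, so χ(G) = 4.
A valid 4-coloring: color 1: [0]; color 2: [5]; color 3: [6]; color 4: [2].

χ(G) = 4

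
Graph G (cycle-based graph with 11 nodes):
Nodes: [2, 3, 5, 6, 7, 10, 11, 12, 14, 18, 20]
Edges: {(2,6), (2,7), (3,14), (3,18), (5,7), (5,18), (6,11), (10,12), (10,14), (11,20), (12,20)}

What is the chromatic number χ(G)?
χ(G) = 3

Clique number ω(G) = 2 (lower bound: χ ≥ ω).
Odd cycle [20, 12, 10, 14, 3, 18, 5, 7, 2, 6, 11] needs 3 colors (χ ≥ 3).
The coloring below uses 3 colors, so χ(G) = 3.
A valid 3-coloring: color 1: [3, 5, 6, 10, 20]; color 2: [7, 11, 12, 14, 18]; color 3: [2].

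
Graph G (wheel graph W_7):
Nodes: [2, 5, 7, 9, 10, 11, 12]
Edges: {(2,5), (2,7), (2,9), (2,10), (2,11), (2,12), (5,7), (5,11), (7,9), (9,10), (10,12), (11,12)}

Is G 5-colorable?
A valid 5-coloring: color 1: [2]; color 2: [5, 9, 12]; color 3: [7, 10, 11].
(χ(G) = 3 ≤ 5.)

Yes, G is 5-colorable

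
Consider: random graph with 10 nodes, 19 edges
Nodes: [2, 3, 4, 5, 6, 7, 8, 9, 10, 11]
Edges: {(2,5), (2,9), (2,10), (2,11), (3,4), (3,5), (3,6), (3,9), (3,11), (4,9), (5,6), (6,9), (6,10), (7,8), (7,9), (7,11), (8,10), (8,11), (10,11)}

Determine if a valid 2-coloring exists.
No, G is not 2-colorable

The clique on vertices [2, 10, 11] has size 3 > 2, so it alone needs 3 colors.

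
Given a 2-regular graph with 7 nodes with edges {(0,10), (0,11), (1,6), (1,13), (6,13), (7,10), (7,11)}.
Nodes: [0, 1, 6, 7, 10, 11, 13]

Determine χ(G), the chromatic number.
Clique number ω(G) = 3 (lower bound: χ ≥ ω).
The clique on [1, 6, 13] has size 3, forcing χ ≥ 3, and the coloring below uses 3 colors, so χ(G) = 3.
A valid 3-coloring: color 1: [0, 6, 7]; color 2: [1, 10, 11]; color 3: [13].

χ(G) = 3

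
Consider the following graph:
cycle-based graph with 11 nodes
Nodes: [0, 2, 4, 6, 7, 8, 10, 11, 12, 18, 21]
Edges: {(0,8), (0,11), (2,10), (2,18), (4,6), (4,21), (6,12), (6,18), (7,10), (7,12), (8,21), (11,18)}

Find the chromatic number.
χ(G) = 3

Clique number ω(G) = 2 (lower bound: χ ≥ ω).
Odd cycle [21, 4, 6, 18, 11, 0, 8] needs 3 colors (χ ≥ 3).
The coloring below uses 3 colors, so χ(G) = 3.
A valid 3-coloring: color 1: [0, 2, 6, 7, 21]; color 2: [4, 8, 10, 12, 18]; color 3: [11].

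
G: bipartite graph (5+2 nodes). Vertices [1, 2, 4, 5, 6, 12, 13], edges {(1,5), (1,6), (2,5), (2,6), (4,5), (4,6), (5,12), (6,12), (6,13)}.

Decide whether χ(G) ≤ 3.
A valid 3-coloring: color 1: [5, 6]; color 2: [1, 2, 4, 12, 13].
(χ(G) = 2 ≤ 3.)

Yes, G is 3-colorable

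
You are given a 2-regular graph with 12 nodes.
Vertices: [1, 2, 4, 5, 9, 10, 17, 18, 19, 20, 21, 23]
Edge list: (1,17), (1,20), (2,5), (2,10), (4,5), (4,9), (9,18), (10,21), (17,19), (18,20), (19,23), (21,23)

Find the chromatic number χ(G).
Clique number ω(G) = 2 (lower bound: χ ≥ ω).
The graph is bipartite (no odd cycle), so 2 colors suffice: χ(G) = 2.
A valid 2-coloring: color 1: [1, 2, 4, 18, 19, 21]; color 2: [5, 9, 10, 17, 20, 23].

χ(G) = 2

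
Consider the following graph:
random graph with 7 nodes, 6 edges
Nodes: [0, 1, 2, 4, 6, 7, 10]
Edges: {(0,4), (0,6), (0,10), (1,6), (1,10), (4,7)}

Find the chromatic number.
Clique number ω(G) = 2 (lower bound: χ ≥ ω).
The graph is bipartite (no odd cycle), so 2 colors suffice: χ(G) = 2.
A valid 2-coloring: color 1: [0, 1, 2, 7]; color 2: [4, 6, 10].

χ(G) = 2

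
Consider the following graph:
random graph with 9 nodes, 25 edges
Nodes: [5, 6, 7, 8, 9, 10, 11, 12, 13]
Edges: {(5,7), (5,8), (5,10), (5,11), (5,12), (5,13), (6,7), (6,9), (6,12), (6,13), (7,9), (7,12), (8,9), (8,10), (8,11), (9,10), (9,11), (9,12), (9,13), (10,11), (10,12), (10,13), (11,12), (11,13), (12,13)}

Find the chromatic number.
Clique number ω(G) = 5 (lower bound: χ ≥ ω).
The clique on [9, 10, 11, 12, 13] has size 5, forcing χ ≥ 5, and the coloring below uses 5 colors, so χ(G) = 5.
A valid 5-coloring: color 1: [8, 12]; color 2: [5, 9]; color 3: [6, 11]; color 4: [7, 13]; color 5: [10].

χ(G) = 5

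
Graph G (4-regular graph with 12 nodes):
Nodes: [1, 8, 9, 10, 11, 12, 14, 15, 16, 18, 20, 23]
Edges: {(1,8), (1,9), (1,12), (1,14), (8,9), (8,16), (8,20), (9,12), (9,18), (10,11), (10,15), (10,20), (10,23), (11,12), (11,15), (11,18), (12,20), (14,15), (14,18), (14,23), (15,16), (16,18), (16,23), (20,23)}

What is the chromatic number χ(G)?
Clique number ω(G) = 3 (lower bound: χ ≥ ω).
The clique on [1, 8, 9] has size 3, forcing χ ≥ 3, and the coloring below uses 3 colors, so χ(G) = 3.
A valid 3-coloring: color 1: [1, 10, 16]; color 2: [8, 12, 15, 18, 23]; color 3: [9, 11, 14, 20].

χ(G) = 3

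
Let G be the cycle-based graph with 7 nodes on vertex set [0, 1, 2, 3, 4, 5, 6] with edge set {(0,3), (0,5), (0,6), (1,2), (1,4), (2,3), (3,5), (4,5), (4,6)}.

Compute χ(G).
Clique number ω(G) = 3 (lower bound: χ ≥ ω).
The clique on [0, 3, 5] has size 3, forcing χ ≥ 3, and the coloring below uses 3 colors, so χ(G) = 3.
A valid 3-coloring: color 1: [1, 5, 6]; color 2: [0, 2, 4]; color 3: [3].

χ(G) = 3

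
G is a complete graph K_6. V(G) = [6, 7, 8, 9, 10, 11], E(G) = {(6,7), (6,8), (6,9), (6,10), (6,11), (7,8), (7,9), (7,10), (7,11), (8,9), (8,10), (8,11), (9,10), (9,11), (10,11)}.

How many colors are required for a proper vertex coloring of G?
χ(G) = 6

Clique number ω(G) = 6 (lower bound: χ ≥ ω).
The clique on [6, 7, 8, 9, 10, 11] has size 6, forcing χ ≥ 6, and the coloring below uses 6 colors, so χ(G) = 6.
A valid 6-coloring: color 1: [10]; color 2: [9]; color 3: [7]; color 4: [11]; color 5: [8]; color 6: [6].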